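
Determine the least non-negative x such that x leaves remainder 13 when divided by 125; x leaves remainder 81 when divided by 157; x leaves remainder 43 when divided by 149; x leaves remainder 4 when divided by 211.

Combine the congruences pairwise.
From x ≡ 13 (mod 125) write x = 13 + 125t. Substituting into x ≡ 81 (mod 157) gives 125t ≡ 68 (mod 157), and since 125⁻¹ ≡ 103 (mod 157), t ≡ 96. Hence x ≡ 13 + 125·96 = 12013 (mod 19625).
From x ≡ 12013 (mod 19625) write x = 12013 + 19625t. Substituting into x ≡ 43 (mod 149) gives 19625t ≡ 99 (mod 149), and since 106⁻¹ ≡ 97 (mod 149), t ≡ 67. Hence x ≡ 12013 + 19625·67 = 1326888 (mod 2924125).
From x ≡ 1326888 (mod 2924125) write x = 1326888 + 2924125t. Substituting into x ≡ 4 (mod 211) gives 2924125t ≡ 95 (mod 211), and since 87⁻¹ ≡ 114 (mod 211), t ≡ 69. Hence x ≡ 1326888 + 2924125·69 = 203091513 (mod 616990375).

203091513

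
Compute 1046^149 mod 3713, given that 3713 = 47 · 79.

Mod 47: 1046 ≡ 12; by Fermat, exponent reduces to 149 mod 46 = 11; 12^11 ≡ 2 (mod 47).
Mod 79: 1046 ≡ 19; by Fermat, exponent reduces to 149 mod 78 = 71; 19^71 ≡ 36 (mod 79).
Combine by CRT: x ≡ 2 (mod 47), x ≡ 36 (mod 79) ⇒ x ≡ 3433 (mod 3713).

3433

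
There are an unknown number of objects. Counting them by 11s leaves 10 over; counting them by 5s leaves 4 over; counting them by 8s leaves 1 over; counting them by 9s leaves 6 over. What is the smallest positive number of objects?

The moduli are pairwise coprime; M = 11·5·8·9 = 3960.
M/11 = 360; 360 ≡ 8 (mod 11); 8·7 ≡ 1, so inverse 7.
M/5 = 792; 792 ≡ 2 (mod 5); 2·3 ≡ 1, so inverse 3.
M/8 = 495; 495 ≡ 7 (mod 8); 7·7 ≡ 1, so inverse 7.
M/9 = 440; 440 ≡ 8 (mod 9); 8·8 ≡ 1, so inverse 8.
N ≡ 10·360·7 + 4·792·3 + 1·495·7 + 6·440·8 = 59289.
59289 mod 3960 = 3849.

3849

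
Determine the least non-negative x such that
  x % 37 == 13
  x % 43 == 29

From x ≡ 13 (mod 37) write x = 13 + 37t. Substituting into x ≡ 29 (mod 43) gives 37t ≡ 16 (mod 43), and since 37⁻¹ ≡ 7 (mod 43), t ≡ 26. Hence x ≡ 13 + 37·26 = 975 (mod 1591).

975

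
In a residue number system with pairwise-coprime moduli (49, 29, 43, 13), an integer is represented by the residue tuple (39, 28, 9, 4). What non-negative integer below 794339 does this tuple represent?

The moduli are pairwise coprime; N = 49·29·43·13 = 794339.
N/49 = 16211; 16211 ≡ 41 (mod 49); 41·6 ≡ 1, so inverse 6.
N/29 = 27391; 27391 ≡ 15 (mod 29); 15·2 ≡ 1, so inverse 2.
N/43 = 18473; 18473 ≡ 26 (mod 43); 26·5 ≡ 1, so inverse 5.
N/13 = 61103; 61103 ≡ 3 (mod 13); 3·9 ≡ 1, so inverse 9.
x ≡ 39·16211·6 + 28·27391·2 + 9·18473·5 + 4·61103·9 = 8358263.
8358263 mod 794339 = 414873.

414873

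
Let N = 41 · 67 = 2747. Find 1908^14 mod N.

Mod 41: 1908 ≡ 22; 22^14 ≡ 39 (mod 41).
Mod 67: 1908 ≡ 32; 32^14 ≡ 16 (mod 67).
Combine by CRT: x ≡ 39 (mod 41), x ≡ 16 (mod 67) ⇒ x ≡ 2294 (mod 2747).

2294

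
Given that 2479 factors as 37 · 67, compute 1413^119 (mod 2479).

1529

Mod 37: 1413 ≡ 7; by Fermat, exponent reduces to 119 mod 36 = 11; 7^11 ≡ 12 (mod 37).
Mod 67: 1413 ≡ 6; by Fermat, exponent reduces to 119 mod 66 = 53; 6^53 ≡ 55 (mod 67).
Combine by CRT: x ≡ 12 (mod 37), x ≡ 55 (mod 67) ⇒ x ≡ 1529 (mod 2479).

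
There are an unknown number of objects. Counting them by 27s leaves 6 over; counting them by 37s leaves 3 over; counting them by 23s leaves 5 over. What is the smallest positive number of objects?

From N ≡ 6 (mod 27) write N = 6 + 27t. Substituting into N ≡ 3 (mod 37) gives 27t ≡ 34 (mod 37), and since 27⁻¹ ≡ 11 (mod 37), t ≡ 4. Hence N ≡ 6 + 27·4 = 114 (mod 999).
From N ≡ 114 (mod 999) write N = 114 + 999t. Substituting into N ≡ 5 (mod 23) gives 999t ≡ 6 (mod 23), and since 10⁻¹ ≡ 7 (mod 23), t ≡ 19. Hence N ≡ 114 + 999·19 = 19095 (mod 22977).

19095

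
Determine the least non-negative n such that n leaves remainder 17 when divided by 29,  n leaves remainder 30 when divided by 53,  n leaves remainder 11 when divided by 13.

1090

The moduli are pairwise coprime; M = 29·53·13 = 19981.
M/29 = 689; 689 ≡ 22 (mod 29); 22·4 ≡ 1, so inverse 4.
M/53 = 377; 377 ≡ 6 (mod 53); 6·9 ≡ 1, so inverse 9.
M/13 = 1537; 1537 ≡ 3 (mod 13); 3·9 ≡ 1, so inverse 9.
n ≡ 17·689·4 + 30·377·9 + 11·1537·9 = 300805.
300805 mod 19981 = 1090.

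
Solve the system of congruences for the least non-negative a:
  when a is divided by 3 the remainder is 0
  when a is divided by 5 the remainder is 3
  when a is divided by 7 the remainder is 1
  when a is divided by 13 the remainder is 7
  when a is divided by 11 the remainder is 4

7638

The moduli are pairwise coprime; N = 3·5·7·13·11 = 15015.
N/3 = 5005; 5005 ≡ 1 (mod 3), inverse 1.
N/5 = 3003; 3003 ≡ 3 (mod 5); 3·2 ≡ 1, so inverse 2.
N/7 = 2145; 2145 ≡ 3 (mod 7); 3·5 ≡ 1, so inverse 5.
N/13 = 1155; 1155 ≡ 11 (mod 13); 11·6 ≡ 1, so inverse 6.
N/11 = 1365; 1365 ≡ 1 (mod 11), inverse 1.
a ≡ 0·5005·1 + 3·3003·2 + 1·2145·5 + 7·1155·6 + 4·1365·1 = 82713.
82713 mod 15015 = 7638.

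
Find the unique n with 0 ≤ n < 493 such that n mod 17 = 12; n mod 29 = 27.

114

From n ≡ 12 (mod 17) write n = 12 + 17t. Substituting into n ≡ 27 (mod 29) gives 17t ≡ 15 (mod 29), and since 17⁻¹ ≡ 12 (mod 29), t ≡ 6. Hence n ≡ 12 + 17·6 = 114 (mod 493).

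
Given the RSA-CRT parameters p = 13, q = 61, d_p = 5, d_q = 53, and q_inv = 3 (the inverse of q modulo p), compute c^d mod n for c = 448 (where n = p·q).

m₁ = c^(d_p) mod p: c ≡ 6 (mod 13), and 6^5 mod 13 = 2.
m₂ = c^(d_q) mod q: c ≡ 21 (mod 61), and 21^53 mod 61 = 29.
h = q_inv·(m₁ − m₂) mod p = 3·(2 − 29) mod 13 = 10.
m = m₂ + h·q = 29 + 10·61 = 639.

639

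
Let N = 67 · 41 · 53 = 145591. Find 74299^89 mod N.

110836

Mod 67: 74299 ≡ 63; by Fermat, exponent reduces to 89 mod 66 = 23; 63^23 ≡ 18 (mod 67).
Mod 41: 74299 ≡ 7; by Fermat, exponent reduces to 89 mod 40 = 9; 7^9 ≡ 13 (mod 41).
Mod 53: 74299 ≡ 46; by Fermat, exponent reduces to 89 mod 52 = 37; 46^37 ≡ 13 (mod 53).
Combine by CRT: x ≡ 18 (mod 67), x ≡ 13 (mod 41), x ≡ 13 (mod 53) ⇒ x ≡ 110836 (mod 145591).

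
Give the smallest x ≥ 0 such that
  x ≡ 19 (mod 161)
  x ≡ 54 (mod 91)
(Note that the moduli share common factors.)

Combine the congruences pairwise.
gcd(161, 91) = 7 and 7 | (54 − 19), so the pair is consistent; merging gives x ≡ 1146 (mod 2093), where 2093 = lcm(161, 91).
The solution is unique modulo lcm(161, 91) = 2093.

1146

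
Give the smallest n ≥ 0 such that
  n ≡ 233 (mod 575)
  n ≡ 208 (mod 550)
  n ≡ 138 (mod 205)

417108

Combine the congruences pairwise.
gcd(575, 550) = 25 and 25 | (208 − 233), so the pair is consistent; merging gives n ≡ 12308 (mod 12650), where 12650 = lcm(575, 550).
gcd(12650, 205) = 5 and 5 | (138 − 12308), so the pair is consistent; merging gives n ≡ 417108 (mod 518650), where 518650 = lcm(12650, 205).
The solution is unique modulo lcm(575, 550, 205) = 518650.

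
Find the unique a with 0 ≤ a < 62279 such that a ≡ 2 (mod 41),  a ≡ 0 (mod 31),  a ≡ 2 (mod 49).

42191

The moduli are pairwise coprime; N = 41·31·49 = 62279.
N/41 = 1519; 1519 ≡ 2 (mod 41); 2·21 ≡ 1, so inverse 21.
N/31 = 2009; 2009 ≡ 25 (mod 31); 25·5 ≡ 1, so inverse 5.
N/49 = 1271; 1271 ≡ 46 (mod 49); 46·16 ≡ 1, so inverse 16.
a ≡ 2·1519·21 + 0·2009·5 + 2·1271·16 = 104470.
104470 mod 62279 = 42191.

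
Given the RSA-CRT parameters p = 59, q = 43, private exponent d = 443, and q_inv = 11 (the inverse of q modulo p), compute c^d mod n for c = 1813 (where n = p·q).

d_p = d mod (p−1) = 443 mod 58 = 37; d_q = d mod (q−1) = 23.
m₁ = c^(d_p) mod p: c ≡ 43 (mod 59), and 43^37 mod 59 = 8.
m₂ = c^(d_q) mod q: c ≡ 7 (mod 43), and 7^23 mod 43 = 37.
h = q_inv·(m₁ − m₂) mod p = 11·(8 − 37) mod 59 = 35.
m = m₂ + h·q = 37 + 35·43 = 1542.

1542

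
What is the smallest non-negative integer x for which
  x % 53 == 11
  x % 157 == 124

Combine the congruences pairwise.
From x ≡ 11 (mod 53) write x = 11 + 53t. Substituting into x ≡ 124 (mod 157) gives 53t ≡ 113 (mod 157), and since 53⁻¹ ≡ 80 (mod 157), t ≡ 91. Hence x ≡ 11 + 53·91 = 4834 (mod 8321).

4834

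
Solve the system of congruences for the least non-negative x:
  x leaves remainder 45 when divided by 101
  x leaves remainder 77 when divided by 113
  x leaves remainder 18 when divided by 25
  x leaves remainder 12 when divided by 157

39675168

The moduli are pairwise coprime; N = 101·113·25·157 = 44796025.
N/101 = 443525; 443525 ≡ 34 (mod 101); 34·3 ≡ 1, so inverse 3.
N/113 = 396425; 396425 ≡ 21 (mod 113); 21·70 ≡ 1, so inverse 70.
N/25 = 1791841; 1791841 ≡ 16 (mod 25); 16·11 ≡ 1, so inverse 11.
N/157 = 285325; 285325 ≡ 56 (mod 157); 56·143 ≡ 1, so inverse 143.
x ≡ 45·443525·3 + 77·396425·70 + 18·1791841·11 + 12·285325·143 = 3041008843.
3041008843 mod 44796025 = 39675168.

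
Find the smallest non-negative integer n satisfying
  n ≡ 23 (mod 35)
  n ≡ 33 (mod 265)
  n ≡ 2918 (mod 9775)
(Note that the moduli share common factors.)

2065443

gcd(35, 265) = 5 and 5 | (33 − 23), so the pair is consistent; merging gives n ≡ 828 (mod 1855), where 1855 = lcm(35, 265).
gcd(1855, 9775) = 5 and 5 | (2918 − 828), so the pair is consistent; merging gives n ≡ 2065443 (mod 3626525), where 3626525 = lcm(1855, 9775).
The solution is unique modulo lcm(35, 265, 9775) = 3626525.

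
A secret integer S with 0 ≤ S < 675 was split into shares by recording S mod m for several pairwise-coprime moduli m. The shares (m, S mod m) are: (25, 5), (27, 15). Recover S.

555

Combine the congruences pairwise.
From S ≡ 5 (mod 25) write S = 5 + 25t. Substituting into S ≡ 15 (mod 27) gives 25t ≡ 10 (mod 27), and since 25⁻¹ ≡ 13 (mod 27), t ≡ 22. Hence S ≡ 5 + 25·22 = 555 (mod 675).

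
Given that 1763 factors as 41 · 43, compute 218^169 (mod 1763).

89

Mod 41: 218 ≡ 13; by Fermat, exponent reduces to 169 mod 40 = 9; 13^9 ≡ 7 (mod 41).
Mod 43: 218 ≡ 3; by Fermat, exponent reduces to 169 mod 42 = 1; 3^1 ≡ 3 (mod 43).
Combine by CRT: x ≡ 7 (mod 41), x ≡ 3 (mod 43) ⇒ x ≡ 89 (mod 1763).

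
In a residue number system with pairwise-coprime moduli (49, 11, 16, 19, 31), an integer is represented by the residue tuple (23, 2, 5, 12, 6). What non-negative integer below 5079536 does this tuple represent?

2656117

The moduli are pairwise coprime; N = 49·11·16·19·31 = 5079536.
N/49 = 103664; 103664 ≡ 29 (mod 49); 29·22 ≡ 1, so inverse 22.
N/11 = 461776; 461776 ≡ 7 (mod 11); 7·8 ≡ 1, so inverse 8.
N/16 = 317471; 317471 ≡ 15 (mod 16); 15·15 ≡ 1, so inverse 15.
N/19 = 267344; 267344 ≡ 14 (mod 19); 14·15 ≡ 1, so inverse 15.
N/31 = 163856; 163856 ≡ 21 (mod 31); 21·3 ≡ 1, so inverse 3.
x ≡ 23·103664·22 + 2·461776·8 + 5·317471·15 + 12·267344·15 + 6·163856·3 = 134724053.
134724053 mod 5079536 = 2656117.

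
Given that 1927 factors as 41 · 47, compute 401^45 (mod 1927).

Mod 41: 401 ≡ 32; by Fermat, exponent reduces to 45 mod 40 = 5; 32^5 ≡ 32 (mod 41).
Mod 47: 401 ≡ 25; 25^45 ≡ 32 (mod 47).
Combine by CRT: x ≡ 32 (mod 41), x ≡ 32 (mod 47) ⇒ x ≡ 32 (mod 1927).

32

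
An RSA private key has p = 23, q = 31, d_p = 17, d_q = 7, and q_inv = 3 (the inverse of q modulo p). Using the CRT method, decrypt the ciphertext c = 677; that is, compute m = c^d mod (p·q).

m₁ = c^(d_p) mod p: c ≡ 10 (mod 23), and 10^17 mod 23 = 17.
m₂ = c^(d_q) mod q: c ≡ 26 (mod 31), and 26^7 mod 31 = 26.
h = q_inv·(m₁ − m₂) mod p = 3·(17 − 26) mod 23 = 19.
m = m₂ + h·q = 26 + 19·31 = 615.

615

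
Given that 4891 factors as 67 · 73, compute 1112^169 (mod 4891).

1404

Mod 67: 1112 ≡ 40; by Fermat, exponent reduces to 169 mod 66 = 37; 40^37 ≡ 64 (mod 67).
Mod 73: 1112 ≡ 17; by Fermat, exponent reduces to 169 mod 72 = 25; 17^25 ≡ 17 (mod 73).
Combine by CRT: x ≡ 64 (mod 67), x ≡ 17 (mod 73) ⇒ x ≡ 1404 (mod 4891).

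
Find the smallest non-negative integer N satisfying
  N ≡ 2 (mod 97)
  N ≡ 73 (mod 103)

Combine the congruences pairwise.
From N ≡ 2 (mod 97) write N = 2 + 97t. Substituting into N ≡ 73 (mod 103) gives 97t ≡ 71 (mod 103), and since 97⁻¹ ≡ 17 (mod 103), t ≡ 74. Hence N ≡ 2 + 97·74 = 7180 (mod 9991).

7180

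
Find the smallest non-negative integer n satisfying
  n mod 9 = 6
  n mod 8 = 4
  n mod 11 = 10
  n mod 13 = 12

The moduli are pairwise coprime; M = 9·8·11·13 = 10296.
M/9 = 1144; 1144 ≡ 1 (mod 9), inverse 1.
M/8 = 1287; 1287 ≡ 7 (mod 8); 7·7 ≡ 1, so inverse 7.
M/11 = 936; 936 ≡ 1 (mod 11), inverse 1.
M/13 = 792; 792 ≡ 12 (mod 13); 12·12 ≡ 1, so inverse 12.
n ≡ 6·1144·1 + 4·1287·7 + 10·936·1 + 12·792·12 = 166308.
166308 mod 10296 = 1572.

1572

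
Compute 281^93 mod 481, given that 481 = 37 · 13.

8

Mod 37: 281 ≡ 22; by Fermat, exponent reduces to 93 mod 36 = 21; 22^21 ≡ 8 (mod 37).
Mod 13: 281 ≡ 8; by Fermat, exponent reduces to 93 mod 12 = 9; 8^9 ≡ 8 (mod 13).
Combine by CRT: x ≡ 8 (mod 37), x ≡ 8 (mod 13) ⇒ x ≡ 8 (mod 481).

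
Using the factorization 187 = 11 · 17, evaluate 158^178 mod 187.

Mod 11: 158 ≡ 4; by Fermat, exponent reduces to 178 mod 10 = 8; 4^8 ≡ 9 (mod 11).
Mod 17: 158 ≡ 5; by Fermat, exponent reduces to 178 mod 16 = 2; 5^2 ≡ 8 (mod 17).
Combine by CRT: x ≡ 9 (mod 11), x ≡ 8 (mod 17) ⇒ x ≡ 42 (mod 187).

42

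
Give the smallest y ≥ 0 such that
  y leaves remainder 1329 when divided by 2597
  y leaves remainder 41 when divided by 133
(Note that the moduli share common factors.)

gcd(2597, 133) = 7 and 7 | (41 − 1329), so the pair is consistent; merging gives y ≡ 32493 (mod 49343), where 49343 = lcm(2597, 133).
The solution is unique modulo lcm(2597, 133) = 49343.

32493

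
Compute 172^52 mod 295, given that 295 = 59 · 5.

Mod 59: 172 ≡ 54; 54^52 ≡ 53 (mod 59).
Mod 5: 172 ≡ 2; since 4 | 52, by Fermat 2^52 ≡ 1 (mod 5).
Combine by CRT: x ≡ 53 (mod 59), x ≡ 1 (mod 5) ⇒ x ≡ 171 (mod 295).

171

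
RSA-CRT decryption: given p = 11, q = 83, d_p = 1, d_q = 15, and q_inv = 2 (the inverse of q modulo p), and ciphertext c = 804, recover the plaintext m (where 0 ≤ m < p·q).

m₁ = c^(d_p) mod p: c ≡ 1 (mod 11), and 1^1 mod 11 = 1.
m₂ = c^(d_q) mod q: c ≡ 57 (mod 83), and 57^15 mod 83 = 18.
h = q_inv·(m₁ − m₂) mod p = 2·(1 − 18) mod 11 = 10.
m = m₂ + h·q = 18 + 10·83 = 848.

848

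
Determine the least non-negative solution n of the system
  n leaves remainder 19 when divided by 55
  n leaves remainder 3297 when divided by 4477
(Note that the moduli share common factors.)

7774

gcd(55, 4477) = 11 and 11 | (3297 − 19), so the pair is consistent; merging gives n ≡ 7774 (mod 22385), where 22385 = lcm(55, 4477).
The solution is unique modulo lcm(55, 4477) = 22385.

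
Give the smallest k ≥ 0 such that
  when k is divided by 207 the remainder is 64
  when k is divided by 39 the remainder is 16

gcd(207, 39) = 3 and 3 | (16 − 64), so the pair is consistent; merging gives k ≡ 1927 (mod 2691), where 2691 = lcm(207, 39).
The solution is unique modulo lcm(207, 39) = 2691.

1927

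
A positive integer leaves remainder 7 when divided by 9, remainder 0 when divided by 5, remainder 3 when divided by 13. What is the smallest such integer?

From a ≡ 7 (mod 9) write a = 7 + 9t. Substituting into a ≡ 0 (mod 5) gives 9t ≡ 3 (mod 5), and since 4⁻¹ ≡ 4 (mod 5), t ≡ 2. Hence a ≡ 7 + 9·2 = 25 (mod 45).
From a ≡ 25 (mod 45) write a = 25 + 45t. Substituting into a ≡ 3 (mod 13) gives 45t ≡ 4 (mod 13), and since 6⁻¹ ≡ 11 (mod 13), t ≡ 5. Hence a ≡ 25 + 45·5 = 250 (mod 585).

250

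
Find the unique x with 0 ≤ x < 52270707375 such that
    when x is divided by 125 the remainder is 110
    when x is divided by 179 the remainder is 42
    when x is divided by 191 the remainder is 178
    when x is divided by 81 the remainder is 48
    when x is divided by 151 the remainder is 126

49186401735

The moduli are pairwise coprime; N = 125·179·191·81·151 = 52270707375.
N/125 = 418165659; 418165659 ≡ 34 (mod 125); 34·114 ≡ 1, so inverse 114.
N/179 = 292015125; 292015125 ≡ 74 (mod 179); 74·75 ≡ 1, so inverse 75.
N/191 = 273668625; 273668625 ≡ 5 (mod 191); 5·153 ≡ 1, so inverse 153.
N/81 = 645317375; 645317375 ≡ 14 (mod 81); 14·29 ≡ 1, so inverse 29.
N/151 = 346163625; 346163625 ≡ 51 (mod 151); 51·77 ≡ 1, so inverse 77.
x ≡ 110·418165659·114 + 42·292015125·75 + 178·273668625·153 + 48·645317375·29 + 126·346163625·77 = 17873497616610.
17873497616610 mod 52270707375 = 49186401735.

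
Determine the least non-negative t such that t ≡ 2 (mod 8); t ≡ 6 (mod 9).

42

From t ≡ 2 (mod 8) write t = 2 + 8s. Substituting into t ≡ 6 (mod 9) gives 8s ≡ 4 (mod 9), and since 8⁻¹ ≡ 8 (mod 9), s ≡ 5. Hence t ≡ 2 + 8·5 = 42 (mod 72).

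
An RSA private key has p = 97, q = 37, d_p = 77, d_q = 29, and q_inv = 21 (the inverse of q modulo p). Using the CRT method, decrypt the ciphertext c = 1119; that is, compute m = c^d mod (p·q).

m₁ = c^(d_p) mod p: c ≡ 52 (mod 97), and 52^77 mod 97 = 67.
m₂ = c^(d_q) mod q: c ≡ 9 (mod 37), and 9^29 mod 37 = 7.
h = q_inv·(m₁ − m₂) mod p = 21·(67 − 7) mod 97 = 96.
m = m₂ + h·q = 7 + 96·37 = 3559.

3559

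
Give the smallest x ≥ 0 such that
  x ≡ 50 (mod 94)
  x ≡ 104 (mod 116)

gcd(94, 116) = 2 and 2 | (104 − 50), so the pair is consistent; merging gives x ≡ 4280 (mod 5452), where 5452 = lcm(94, 116).
The solution is unique modulo lcm(94, 116) = 5452.

4280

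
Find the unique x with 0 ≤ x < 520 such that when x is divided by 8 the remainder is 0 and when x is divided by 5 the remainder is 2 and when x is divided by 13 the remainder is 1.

352

The moduli are pairwise coprime; N = 8·5·13 = 520.
N/8 = 65; 65 ≡ 1 (mod 8), inverse 1.
N/5 = 104; 104 ≡ 4 (mod 5); 4·4 ≡ 1, so inverse 4.
N/13 = 40; 40 ≡ 1 (mod 13), inverse 1.
x ≡ 0·65·1 + 2·104·4 + 1·40·1 = 872.
872 mod 520 = 352.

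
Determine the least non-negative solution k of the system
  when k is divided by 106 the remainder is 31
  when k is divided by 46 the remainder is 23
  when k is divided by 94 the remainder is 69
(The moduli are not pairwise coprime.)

gcd(106, 46) = 2 and 2 | (23 − 31), so the pair is consistent; merging gives k ≡ 667 (mod 2438), where 2438 = lcm(106, 46).
gcd(2438, 94) = 2 and 2 | (69 − 667), so the pair is consistent; merging gives k ≡ 90873 (mod 114586), where 114586 = lcm(2438, 94).
The solution is unique modulo lcm(106, 46, 94) = 114586.

90873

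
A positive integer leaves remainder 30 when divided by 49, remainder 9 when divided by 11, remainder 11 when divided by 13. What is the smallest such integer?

Combine the congruences pairwise.
From k ≡ 30 (mod 49) write k = 30 + 49t. Substituting into k ≡ 9 (mod 11) gives 49t ≡ 1 (mod 11), and since 5⁻¹ ≡ 9 (mod 11), t ≡ 9. Hence k ≡ 30 + 49·9 = 471 (mod 539).
From k ≡ 471 (mod 539) write k = 471 + 539t. Substituting into k ≡ 11 (mod 13) gives 539t ≡ 8 (mod 13), and since 6⁻¹ ≡ 11 (mod 13), t ≡ 10. Hence k ≡ 471 + 539·10 = 5861 (mod 7007).

5861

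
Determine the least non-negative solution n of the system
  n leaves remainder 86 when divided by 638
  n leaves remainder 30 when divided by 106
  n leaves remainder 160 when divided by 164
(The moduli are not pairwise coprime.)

421804

gcd(638, 106) = 2 and 2 | (30 − 86), so the pair is consistent; merging gives n ≡ 16036 (mod 33814), where 33814 = lcm(638, 106).
gcd(33814, 164) = 2 and 2 | (160 − 16036), so the pair is consistent; merging gives n ≡ 421804 (mod 2772748), where 2772748 = lcm(33814, 164).
The solution is unique modulo lcm(638, 106, 164) = 2772748.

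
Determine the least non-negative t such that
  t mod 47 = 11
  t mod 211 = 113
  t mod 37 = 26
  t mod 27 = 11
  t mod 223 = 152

1042964462

The moduli are pairwise coprime; N = 47·211·37·27·223 = 2209279509.
N/47 = 47005947; 47005947 ≡ 25 (mod 47); 25·32 ≡ 1, so inverse 32.
N/211 = 10470519; 10470519 ≡ 66 (mod 211); 66·16 ≡ 1, so inverse 16.
N/37 = 59710257; 59710257 ≡ 27 (mod 37); 27·11 ≡ 1, so inverse 11.
N/27 = 81825167; 81825167 ≡ 20 (mod 27); 20·23 ≡ 1, so inverse 23.
N/223 = 9907083; 9907083 ≡ 85 (mod 223); 85·21 ≡ 1, so inverse 21.
t ≡ 11·47005947·32 + 113·10470519·16 + 26·59710257·11 + 11·81825167·23 + 152·9907083·21 = 104879101385.
104879101385 mod 2209279509 = 1042964462.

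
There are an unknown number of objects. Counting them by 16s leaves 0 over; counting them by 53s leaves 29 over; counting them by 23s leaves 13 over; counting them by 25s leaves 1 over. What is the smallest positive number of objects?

From N ≡ 0 (mod 16) write N = 0 + 16t. Substituting into N ≡ 29 (mod 53) gives 16t ≡ 29 (mod 53), and since 16⁻¹ ≡ 10 (mod 53), t ≡ 25. Hence N ≡ 0 + 16·25 = 400 (mod 848).
From N ≡ 400 (mod 848) write N = 400 + 848t. Substituting into N ≡ 13 (mod 23) gives 848t ≡ 4 (mod 23), and since 20⁻¹ ≡ 15 (mod 23), t ≡ 14. Hence N ≡ 400 + 848·14 = 12272 (mod 19504).
From N ≡ 12272 (mod 19504) write N = 12272 + 19504t. Substituting into N ≡ 1 (mod 25) gives 19504t ≡ 4 (mod 25), and since 4⁻¹ ≡ 19 (mod 25), t ≡ 1. Hence N ≡ 12272 + 19504·1 = 31776 (mod 487600).

31776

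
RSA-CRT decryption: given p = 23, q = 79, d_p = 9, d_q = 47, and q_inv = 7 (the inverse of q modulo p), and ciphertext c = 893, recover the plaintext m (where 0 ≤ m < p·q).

m₁ = c^(d_p) mod p: c ≡ 19 (mod 23), and 19^9 mod 23 = 10.
m₂ = c^(d_q) mod q: c ≡ 24 (mod 79), and 24^47 mod 79 = 56.
h = q_inv·(m₁ − m₂) mod p = 7·(10 − 56) mod 23 = 0.
m = m₂ + h·q = 56 + 0·79 = 56.

56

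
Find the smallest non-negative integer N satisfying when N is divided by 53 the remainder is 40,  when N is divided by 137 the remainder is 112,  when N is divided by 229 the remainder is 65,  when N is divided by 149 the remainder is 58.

The moduli are pairwise coprime; M = 53·137·229·149 = 247752581.
M/53 = 4674577; 4674577 ≡ 30 (mod 53); 30·23 ≡ 1, so inverse 23.
M/137 = 1808413; 1808413 ≡ 13 (mod 137); 13·116 ≡ 1, so inverse 116.
M/229 = 1081889; 1081889 ≡ 93 (mod 229); 93·197 ≡ 1, so inverse 197.
M/149 = 1662769; 1662769 ≡ 78 (mod 149); 78·128 ≡ 1, so inverse 128.
N ≡ 40·4674577·23 + 112·1808413·116 + 65·1081889·197 + 58·1662769·128 = 53993498237.
53993498237 mod 247752581 = 231188160.

231188160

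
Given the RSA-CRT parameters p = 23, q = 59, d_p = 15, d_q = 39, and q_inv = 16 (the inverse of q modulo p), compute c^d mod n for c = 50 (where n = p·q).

785

m₁ = c^(d_p) mod p: c ≡ 4 (mod 23), and 4^15 mod 23 = 3.
m₂ = c^(d_q) mod q: c ≡ 50 (mod 59), and 50^39 mod 59 = 18.
h = q_inv·(m₁ − m₂) mod p = 16·(3 − 18) mod 23 = 13.
m = m₂ + h·q = 18 + 13·59 = 785.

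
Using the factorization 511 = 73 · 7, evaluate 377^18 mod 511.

218

Mod 73: 377 ≡ 12; 12^18 ≡ 72 (mod 73).
Mod 7: 377 ≡ 6; since 6 | 18, by Fermat 6^18 ≡ 1 (mod 7).
Combine by CRT: x ≡ 72 (mod 73), x ≡ 1 (mod 7) ⇒ x ≡ 218 (mod 511).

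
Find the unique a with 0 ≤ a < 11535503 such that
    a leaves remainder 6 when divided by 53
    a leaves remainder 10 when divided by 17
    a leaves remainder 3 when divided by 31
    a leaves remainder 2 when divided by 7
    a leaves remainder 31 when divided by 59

The moduli are pairwise coprime; N = 53·17·31·7·59 = 11535503.
N/53 = 217651; 217651 ≡ 33 (mod 53); 33·45 ≡ 1, so inverse 45.
N/17 = 678559; 678559 ≡ 4 (mod 17); 4·13 ≡ 1, so inverse 13.
N/31 = 372113; 372113 ≡ 20 (mod 31); 20·14 ≡ 1, so inverse 14.
N/7 = 1647929; 1647929 ≡ 3 (mod 7); 3·5 ≡ 1, so inverse 5.
N/59 = 195517; 195517 ≡ 50 (mod 59); 50·13 ≡ 1, so inverse 13.
a ≡ 6·217651·45 + 10·678559·13 + 3·372113·14 + 2·1647929·5 + 31·195517·13 = 257879827.
257879827 mod 11535503 = 4098761.

4098761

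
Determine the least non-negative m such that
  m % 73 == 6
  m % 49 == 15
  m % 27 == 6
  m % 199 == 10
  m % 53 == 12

136722363

The moduli are pairwise coprime; N = 73·49·27·199·53 = 1018618713.
N/73 = 13953681; 13953681 ≡ 23 (mod 73); 23·54 ≡ 1, so inverse 54.
N/49 = 20788137; 20788137 ≡ 34 (mod 49); 34·13 ≡ 1, so inverse 13.
N/27 = 37726619; 37726619 ≡ 5 (mod 27); 5·11 ≡ 1, so inverse 11.
N/199 = 5118687; 5118687 ≡ 9 (mod 199); 9·177 ≡ 1, so inverse 177.
N/53 = 19219221; 19219221 ≡ 43 (mod 53); 43·37 ≡ 1, so inverse 37.
m ≡ 6·13953681·54 + 15·20788137·13 + 6·37726619·11 + 10·5118687·177 + 12·19219221·37 = 28658046327.
28658046327 mod 1018618713 = 136722363.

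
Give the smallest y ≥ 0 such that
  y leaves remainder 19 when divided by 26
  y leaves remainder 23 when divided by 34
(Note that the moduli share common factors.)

227

Combine the congruences pairwise.
gcd(26, 34) = 2 and 2 | (23 − 19), so the pair is consistent; merging gives y ≡ 227 (mod 442), where 442 = lcm(26, 34).
The solution is unique modulo lcm(26, 34) = 442.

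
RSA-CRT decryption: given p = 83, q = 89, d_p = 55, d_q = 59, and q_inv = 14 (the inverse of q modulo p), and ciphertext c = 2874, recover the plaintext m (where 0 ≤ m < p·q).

7097

m₁ = c^(d_p) mod p: c ≡ 52 (mod 83), and 52^55 mod 83 = 42.
m₂ = c^(d_q) mod q: c ≡ 26 (mod 89), and 26^59 mod 89 = 66.
h = q_inv·(m₁ − m₂) mod p = 14·(42 − 66) mod 83 = 79.
m = m₂ + h·q = 66 + 79·89 = 7097.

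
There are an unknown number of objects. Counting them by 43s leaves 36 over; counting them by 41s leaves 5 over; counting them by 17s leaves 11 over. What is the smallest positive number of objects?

The moduli are pairwise coprime; M = 43·41·17 = 29971.
M/43 = 697; 697 ≡ 9 (mod 43); 9·24 ≡ 1, so inverse 24.
M/41 = 731; 731 ≡ 34 (mod 41); 34·35 ≡ 1, so inverse 35.
M/17 = 1763; 1763 ≡ 12 (mod 17); 12·10 ≡ 1, so inverse 10.
N ≡ 36·697·24 + 5·731·35 + 11·1763·10 = 924063.
924063 mod 29971 = 24933.

24933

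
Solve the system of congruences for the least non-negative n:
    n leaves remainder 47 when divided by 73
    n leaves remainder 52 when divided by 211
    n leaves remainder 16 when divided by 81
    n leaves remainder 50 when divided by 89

104099434

Combine the congruences pairwise.
From n ≡ 47 (mod 73) write n = 47 + 73t. Substituting into n ≡ 52 (mod 211) gives 73t ≡ 5 (mod 211), and since 73⁻¹ ≡ 185 (mod 211), t ≡ 81. Hence n ≡ 47 + 73·81 = 5960 (mod 15403).
From n ≡ 5960 (mod 15403) write n = 5960 + 15403t. Substituting into n ≡ 16 (mod 81) gives 15403t ≡ 50 (mod 81), and since 13⁻¹ ≡ 25 (mod 81), t ≡ 35. Hence n ≡ 5960 + 15403·35 = 545065 (mod 1247643).
From n ≡ 545065 (mod 1247643) write n = 545065 + 1247643t. Substituting into n ≡ 50 (mod 89) gives 1247643t ≡ 21 (mod 89), and since 41⁻¹ ≡ 76 (mod 89), t ≡ 83. Hence n ≡ 545065 + 1247643·83 = 104099434 (mod 111040227).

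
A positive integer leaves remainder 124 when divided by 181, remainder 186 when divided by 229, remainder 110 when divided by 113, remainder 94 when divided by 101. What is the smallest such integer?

252622910

The moduli are pairwise coprime; N = 181·229·113·101 = 473057437.
N/181 = 2613577; 2613577 ≡ 118 (mod 181); 118·158 ≡ 1, so inverse 158.
N/229 = 2065753; 2065753 ≡ 173 (mod 229); 173·184 ≡ 1, so inverse 184.
N/113 = 4186349; 4186349 ≡ 38 (mod 113); 38·3 ≡ 1, so inverse 3.
N/101 = 4683737; 4683737 ≡ 64 (mod 101); 64·30 ≡ 1, so inverse 30.
a ≡ 124·2613577·158 + 186·2065753·184 + 110·4186349·3 + 94·4683737·30 = 136493164766.
136493164766 mod 473057437 = 252622910.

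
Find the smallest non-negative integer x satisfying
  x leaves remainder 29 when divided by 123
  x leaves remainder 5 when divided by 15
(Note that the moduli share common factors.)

gcd(123, 15) = 3 and 3 | (5 − 29), so the pair is consistent; merging gives x ≡ 275 (mod 615), where 615 = lcm(123, 15).
The solution is unique modulo lcm(123, 15) = 615.

275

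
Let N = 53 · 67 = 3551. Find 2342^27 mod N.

Mod 53: 2342 ≡ 10; 10^27 ≡ 10 (mod 53).
Mod 67: 2342 ≡ 64; 64^27 ≡ 25 (mod 67).
Combine by CRT: x ≡ 10 (mod 53), x ≡ 25 (mod 67) ⇒ x ≡ 2236 (mod 3551).

2236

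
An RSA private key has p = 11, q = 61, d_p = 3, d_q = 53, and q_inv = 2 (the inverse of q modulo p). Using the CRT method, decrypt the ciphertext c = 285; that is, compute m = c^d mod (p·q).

296

m₁ = c^(d_p) mod p: c ≡ 10 (mod 11), and 10^3 mod 11 = 10.
m₂ = c^(d_q) mod q: c ≡ 41 (mod 61), and 41^53 mod 61 = 52.
h = q_inv·(m₁ − m₂) mod p = 2·(10 − 52) mod 11 = 4.
m = m₂ + h·q = 52 + 4·61 = 296.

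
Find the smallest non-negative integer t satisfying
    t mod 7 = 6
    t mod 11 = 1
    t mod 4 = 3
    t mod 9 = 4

1651

The moduli are pairwise coprime; N = 7·11·4·9 = 2772.
N/7 = 396; 396 ≡ 4 (mod 7); 4·2 ≡ 1, so inverse 2.
N/11 = 252; 252 ≡ 10 (mod 11); 10·10 ≡ 1, so inverse 10.
N/4 = 693; 693 ≡ 1 (mod 4), inverse 1.
N/9 = 308; 308 ≡ 2 (mod 9); 2·5 ≡ 1, so inverse 5.
t ≡ 6·396·2 + 1·252·10 + 3·693·1 + 4·308·5 = 15511.
15511 mod 2772 = 1651.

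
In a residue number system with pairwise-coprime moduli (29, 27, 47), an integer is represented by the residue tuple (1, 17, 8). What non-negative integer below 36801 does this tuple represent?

From x ≡ 1 (mod 29) write x = 1 + 29t. Substituting into x ≡ 17 (mod 27) gives 29t ≡ 16 (mod 27), and since 2⁻¹ ≡ 14 (mod 27), t ≡ 8. Hence x ≡ 1 + 29·8 = 233 (mod 783).
From x ≡ 233 (mod 783) write x = 233 + 783t. Substituting into x ≡ 8 (mod 47) gives 783t ≡ 10 (mod 47), and since 31⁻¹ ≡ 44 (mod 47), t ≡ 17. Hence x ≡ 233 + 783·17 = 13544 (mod 36801).

13544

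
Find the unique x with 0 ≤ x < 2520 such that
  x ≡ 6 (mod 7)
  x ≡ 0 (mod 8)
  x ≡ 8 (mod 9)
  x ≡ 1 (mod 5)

2456

The moduli are pairwise coprime; N = 7·8·9·5 = 2520.
N/7 = 360; 360 ≡ 3 (mod 7); 3·5 ≡ 1, so inverse 5.
N/8 = 315; 315 ≡ 3 (mod 8); 3·3 ≡ 1, so inverse 3.
N/9 = 280; 280 ≡ 1 (mod 9), inverse 1.
N/5 = 504; 504 ≡ 4 (mod 5); 4·4 ≡ 1, so inverse 4.
x ≡ 6·360·5 + 0·315·3 + 8·280·1 + 1·504·4 = 15056.
15056 mod 2520 = 2456.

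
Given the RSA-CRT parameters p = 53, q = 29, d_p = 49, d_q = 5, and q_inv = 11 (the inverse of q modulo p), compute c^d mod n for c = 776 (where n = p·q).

m₁ = c^(d_p) mod p: c ≡ 34 (mod 53), and 34^49 mod 53 = 12.
m₂ = c^(d_q) mod q: c ≡ 22 (mod 29), and 22^5 mod 29 = 13.
h = q_inv·(m₁ − m₂) mod p = 11·(12 − 13) mod 53 = 42.
m = m₂ + h·q = 13 + 42·29 = 1231.

1231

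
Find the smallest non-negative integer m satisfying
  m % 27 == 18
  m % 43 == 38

855

From m ≡ 18 (mod 27) write m = 18 + 27t. Substituting into m ≡ 38 (mod 43) gives 27t ≡ 20 (mod 43), and since 27⁻¹ ≡ 8 (mod 43), t ≡ 31. Hence m ≡ 18 + 27·31 = 855 (mod 1161).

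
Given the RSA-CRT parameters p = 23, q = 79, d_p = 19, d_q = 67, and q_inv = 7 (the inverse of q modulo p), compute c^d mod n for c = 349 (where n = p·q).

1044

m₁ = c^(d_p) mod p: c ≡ 4 (mod 23), and 4^19 mod 23 = 9.
m₂ = c^(d_q) mod q: c ≡ 33 (mod 79), and 33^67 mod 79 = 17.
h = q_inv·(m₁ − m₂) mod p = 7·(9 − 17) mod 23 = 13.
m = m₂ + h·q = 17 + 13·79 = 1044.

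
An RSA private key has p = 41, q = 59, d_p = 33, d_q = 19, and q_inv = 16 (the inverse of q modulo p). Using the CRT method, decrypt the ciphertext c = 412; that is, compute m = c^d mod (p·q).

648

m₁ = c^(d_p) mod p: c ≡ 2 (mod 41), and 2^33 mod 41 = 33.
m₂ = c^(d_q) mod q: c ≡ 58 (mod 59), and 58^19 mod 59 = 58.
h = q_inv·(m₁ − m₂) mod p = 16·(33 − 58) mod 41 = 10.
m = m₂ + h·q = 58 + 10·59 = 648.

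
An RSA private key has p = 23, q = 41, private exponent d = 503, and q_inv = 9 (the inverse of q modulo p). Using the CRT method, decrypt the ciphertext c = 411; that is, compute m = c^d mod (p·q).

d_p = d mod (p−1) = 503 mod 22 = 19; d_q = d mod (q−1) = 23.
m₁ = c^(d_p) mod p: c ≡ 20 (mod 23), and 20^19 mod 23 = 17.
m₂ = c^(d_q) mod q: c ≡ 1 (mod 41), and 1^23 mod 41 = 1.
h = q_inv·(m₁ − m₂) mod p = 9·(17 − 1) mod 23 = 6.
m = m₂ + h·q = 1 + 6·41 = 247.

247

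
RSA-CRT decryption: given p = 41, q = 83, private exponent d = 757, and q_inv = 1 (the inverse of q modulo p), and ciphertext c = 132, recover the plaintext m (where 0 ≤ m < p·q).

1977

d_p = d mod (p−1) = 757 mod 40 = 37; d_q = d mod (q−1) = 19.
m₁ = c^(d_p) mod p: c ≡ 9 (mod 41), and 9^37 mod 41 = 9.
m₂ = c^(d_q) mod q: c ≡ 49 (mod 83), and 49^19 mod 83 = 68.
h = q_inv·(m₁ − m₂) mod p = 1·(9 − 68) mod 41 = 23.
m = m₂ + h·q = 68 + 23·83 = 1977.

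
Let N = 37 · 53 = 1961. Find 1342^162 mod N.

1740

Mod 37: 1342 ≡ 10; by Fermat, exponent reduces to 162 mod 36 = 18; 10^18 ≡ 1 (mod 37).
Mod 53: 1342 ≡ 17; by Fermat, exponent reduces to 162 mod 52 = 6; 17^6 ≡ 44 (mod 53).
Combine by CRT: x ≡ 1 (mod 37), x ≡ 44 (mod 53) ⇒ x ≡ 1740 (mod 1961).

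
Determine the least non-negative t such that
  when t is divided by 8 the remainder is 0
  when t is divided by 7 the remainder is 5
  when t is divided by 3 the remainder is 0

From t ≡ 0 (mod 8) write t = 0 + 8s. Substituting into t ≡ 5 (mod 7) gives 8s ≡ 5 (mod 7), and since 1⁻¹ ≡ 1 (mod 7), s ≡ 5. Hence t ≡ 0 + 8·5 = 40 (mod 56).
From t ≡ 40 (mod 56) write t = 40 + 56s. Substituting into t ≡ 0 (mod 3) gives 56s ≡ 2 (mod 3), and since 2⁻¹ ≡ 2 (mod 3), s ≡ 1. Hence t ≡ 40 + 56·1 = 96 (mod 168).

96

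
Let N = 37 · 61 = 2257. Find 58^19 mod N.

1057

Mod 37: 58 ≡ 21; 21^19 ≡ 21 (mod 37).
Mod 61: 58 ≡ 58; 58^19 ≡ 20 (mod 61).
Combine by CRT: x ≡ 21 (mod 37), x ≡ 20 (mod 61) ⇒ x ≡ 1057 (mod 2257).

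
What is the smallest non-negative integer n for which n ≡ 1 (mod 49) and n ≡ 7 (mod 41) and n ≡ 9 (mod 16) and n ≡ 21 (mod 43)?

From n ≡ 1 (mod 49) write n = 1 + 49t. Substituting into n ≡ 7 (mod 41) gives 49t ≡ 6 (mod 41), and since 8⁻¹ ≡ 36 (mod 41), t ≡ 11. Hence n ≡ 1 + 49·11 = 540 (mod 2009).
From n ≡ 540 (mod 2009) write n = 540 + 2009t. Substituting into n ≡ 9 (mod 16) gives 2009t ≡ 13 (mod 16), and since 9⁻¹ ≡ 9 (mod 16), t ≡ 5. Hence n ≡ 540 + 2009·5 = 10585 (mod 32144).
From n ≡ 10585 (mod 32144) write n = 10585 + 32144t. Substituting into n ≡ 21 (mod 43) gives 32144t ≡ 14 (mod 43), and since 23⁻¹ ≡ 15 (mod 43), t ≡ 38. Hence n ≡ 10585 + 32144·38 = 1232057 (mod 1382192).

1232057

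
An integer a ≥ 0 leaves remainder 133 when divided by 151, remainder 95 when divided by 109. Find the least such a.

7834

Combine the congruences pairwise.
From a ≡ 133 (mod 151) write a = 133 + 151t. Substituting into a ≡ 95 (mod 109) gives 151t ≡ 71 (mod 109), and since 42⁻¹ ≡ 13 (mod 109), t ≡ 51. Hence a ≡ 133 + 151·51 = 7834 (mod 16459).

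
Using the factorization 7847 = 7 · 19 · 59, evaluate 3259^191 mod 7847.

1990

Mod 7: 3259 ≡ 4; by Fermat, exponent reduces to 191 mod 6 = 5; 4^5 ≡ 2 (mod 7).
Mod 19: 3259 ≡ 10; by Fermat, exponent reduces to 191 mod 18 = 11; 10^11 ≡ 14 (mod 19).
Mod 59: 3259 ≡ 14; by Fermat, exponent reduces to 191 mod 58 = 17; 14^17 ≡ 43 (mod 59).
Combine by CRT: x ≡ 2 (mod 7), x ≡ 14 (mod 19), x ≡ 43 (mod 59) ⇒ x ≡ 1990 (mod 7847).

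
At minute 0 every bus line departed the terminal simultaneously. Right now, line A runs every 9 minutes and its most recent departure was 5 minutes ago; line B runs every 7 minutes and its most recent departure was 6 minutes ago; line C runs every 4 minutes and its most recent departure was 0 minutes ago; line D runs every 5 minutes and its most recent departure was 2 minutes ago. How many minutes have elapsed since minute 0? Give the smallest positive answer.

Combine the congruences pairwise.
From t ≡ 5 (mod 9) write t = 5 + 9s. Substituting into t ≡ 6 (mod 7) gives 9s ≡ 1 (mod 7), and since 2⁻¹ ≡ 4 (mod 7), s ≡ 4. Hence t ≡ 5 + 9·4 = 41 (mod 63).
From t ≡ 41 (mod 63) write t = 41 + 63s. Substituting into t ≡ 0 (mod 4) gives 63s ≡ 3 (mod 4), and since 3⁻¹ ≡ 3 (mod 4), s ≡ 1. Hence t ≡ 41 + 63·1 = 104 (mod 252).
From t ≡ 104 (mod 252) write t = 104 + 252s. Substituting into t ≡ 2 (mod 5) gives 252s ≡ 3 (mod 5), and since 2⁻¹ ≡ 3 (mod 5), s ≡ 4. Hence t ≡ 104 + 252·4 = 1112 (mod 1260).

1112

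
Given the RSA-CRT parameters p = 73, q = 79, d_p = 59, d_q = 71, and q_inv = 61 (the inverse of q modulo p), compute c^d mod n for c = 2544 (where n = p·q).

m₁ = c^(d_p) mod p: c ≡ 62 (mod 73), and 62^59 mod 73 = 14.
m₂ = c^(d_q) mod q: c ≡ 16 (mod 79), and 16^71 mod 79 = 73.
h = q_inv·(m₁ − m₂) mod p = 61·(14 − 73) mod 73 = 51.
m = m₂ + h·q = 73 + 51·79 = 4102.

4102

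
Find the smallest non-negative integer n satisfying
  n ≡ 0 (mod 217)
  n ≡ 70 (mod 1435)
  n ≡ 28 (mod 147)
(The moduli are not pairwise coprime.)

809410

Combine the congruences pairwise.
gcd(217, 1435) = 7 and 7 | (70 − 0), so the pair is consistent; merging gives n ≡ 8680 (mod 44485), where 44485 = lcm(217, 1435).
gcd(44485, 147) = 7 and 7 | (28 − 8680), so the pair is consistent; merging gives n ≡ 809410 (mod 934185), where 934185 = lcm(44485, 147).
The solution is unique modulo lcm(217, 1435, 147) = 934185.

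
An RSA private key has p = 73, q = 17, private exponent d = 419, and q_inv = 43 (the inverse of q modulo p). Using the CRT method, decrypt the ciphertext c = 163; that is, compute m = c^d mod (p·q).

d_p = d mod (p−1) = 419 mod 72 = 59; d_q = d mod (q−1) = 3.
m₁ = c^(d_p) mod p: c ≡ 17 (mod 73), and 17^59 mod 73 = 30.
m₂ = c^(d_q) mod q: c ≡ 10 (mod 17), and 10^3 mod 17 = 14.
h = q_inv·(m₁ − m₂) mod p = 43·(30 − 14) mod 73 = 31.
m = m₂ + h·q = 14 + 31·17 = 541.

541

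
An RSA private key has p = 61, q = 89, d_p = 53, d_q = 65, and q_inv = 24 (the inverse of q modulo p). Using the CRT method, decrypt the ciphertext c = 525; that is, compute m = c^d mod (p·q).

m₁ = c^(d_p) mod p: c ≡ 37 (mod 61), and 37^53 mod 61 = 38.
m₂ = c^(d_q) mod q: c ≡ 80 (mod 89), and 80^65 mod 89 = 10.
h = q_inv·(m₁ − m₂) mod p = 24·(38 − 10) mod 61 = 1.
m = m₂ + h·q = 10 + 1·89 = 99.

99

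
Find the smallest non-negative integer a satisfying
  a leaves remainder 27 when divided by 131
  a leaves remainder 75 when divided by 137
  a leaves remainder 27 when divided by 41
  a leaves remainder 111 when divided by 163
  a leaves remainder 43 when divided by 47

The moduli are pairwise coprime; N = 131·137·41·163·47 = 5637170647.
N/131 = 43031837; 43031837 ≡ 40 (mod 131); 40·95 ≡ 1, so inverse 95.
N/137 = 41147231; 41147231 ≡ 103 (mod 137); 103·4 ≡ 1, so inverse 4.
N/41 = 137491967; 137491967 ≡ 25 (mod 41); 25·23 ≡ 1, so inverse 23.
N/163 = 34583869; 34583869 ≡ 159 (mod 163); 159·122 ≡ 1, so inverse 122.
N/47 = 119939801; 119939801 ≡ 31 (mod 47); 31·44 ≡ 1, so inverse 44.
a ≡ 27·43031837·95 + 75·41147231·4 + 27·137491967·23 + 111·34583869·122 + 43·119939801·44 = 903364200202.
903364200202 mod 5637170647 = 1416896682.

1416896682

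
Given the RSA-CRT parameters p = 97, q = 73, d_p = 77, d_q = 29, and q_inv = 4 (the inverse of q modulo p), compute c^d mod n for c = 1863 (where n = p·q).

m₁ = c^(d_p) mod p: c ≡ 20 (mod 97), and 20^77 mod 97 = 78.
m₂ = c^(d_q) mod q: c ≡ 38 (mod 73), and 38^29 mod 73 = 6.
h = q_inv·(m₁ − m₂) mod p = 4·(78 − 6) mod 97 = 94.
m = m₂ + h·q = 6 + 94·73 = 6868.

6868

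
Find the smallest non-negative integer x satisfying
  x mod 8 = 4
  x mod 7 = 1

36

From x ≡ 4 (mod 8) write x = 4 + 8t. Substituting into x ≡ 1 (mod 7) gives 8t ≡ 4 (mod 7), and since 1⁻¹ ≡ 1 (mod 7), t ≡ 4. Hence x ≡ 4 + 8·4 = 36 (mod 56).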